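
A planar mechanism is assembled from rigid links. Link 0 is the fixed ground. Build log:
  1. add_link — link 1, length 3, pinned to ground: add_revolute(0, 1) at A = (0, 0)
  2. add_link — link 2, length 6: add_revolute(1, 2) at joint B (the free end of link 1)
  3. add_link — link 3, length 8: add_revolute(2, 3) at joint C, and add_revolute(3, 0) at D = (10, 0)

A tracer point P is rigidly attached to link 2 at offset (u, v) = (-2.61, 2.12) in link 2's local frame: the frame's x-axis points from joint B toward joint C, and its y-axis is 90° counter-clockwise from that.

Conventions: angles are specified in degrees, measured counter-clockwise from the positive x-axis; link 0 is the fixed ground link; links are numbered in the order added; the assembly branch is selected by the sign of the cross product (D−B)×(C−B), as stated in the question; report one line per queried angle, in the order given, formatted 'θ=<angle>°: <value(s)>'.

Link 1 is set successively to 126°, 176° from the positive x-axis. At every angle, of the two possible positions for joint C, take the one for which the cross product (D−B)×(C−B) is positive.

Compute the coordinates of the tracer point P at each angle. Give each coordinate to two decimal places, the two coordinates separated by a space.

A=(0,0), D=(10.00,0)
θ=126°: B = A + 3.00·(cos126°, sin126°) = (-1.7634, 2.4271)
θ=126°: |BD| = 12.0111
θ=126°: circle(B,6.00) ∩ circle(D,8.00): a=4.8400, h=3.5461
θ=126°:   candidates: C₊=(3.6933,4.9220) cross=42.592; C₋=(2.2602,-2.0239) cross=-42.592
θ=126°:   branch + wants cross > 0 → take C=(3.6933,4.9220) (cross=42.592)
θ=126°: ex = (C−B)/|BC| = (0.9094,0.4158); ey = (-0.4158,0.9094)
θ=126°: P = B + -2.61·ex + 2.12·ey = (-5.0186,3.2698)
θ=176°: B = A + 3.00·(cos176°, sin176°) = (-2.9927, 0.2093)
θ=176°: |BD| = 12.9944
θ=176°: circle(B,6.00) ∩ circle(D,8.00): a=5.4198, h=2.5741
θ=176°:   candidates: C₊=(2.4679,2.6957) cross=33.448; C₋=(2.3850,-2.4517) cross=-33.448
θ=176°:   branch + wants cross > 0 → take C=(2.4679,2.6957) (cross=33.448)
θ=176°: ex = (C−B)/|BC| = (0.9101,0.4144); ey = (-0.4144,0.9101)
θ=176°: P = B + -2.61·ex + 2.12·ey = (-6.2466,1.0571)

θ=126°: -5.02 3.27
θ=176°: -6.25 1.06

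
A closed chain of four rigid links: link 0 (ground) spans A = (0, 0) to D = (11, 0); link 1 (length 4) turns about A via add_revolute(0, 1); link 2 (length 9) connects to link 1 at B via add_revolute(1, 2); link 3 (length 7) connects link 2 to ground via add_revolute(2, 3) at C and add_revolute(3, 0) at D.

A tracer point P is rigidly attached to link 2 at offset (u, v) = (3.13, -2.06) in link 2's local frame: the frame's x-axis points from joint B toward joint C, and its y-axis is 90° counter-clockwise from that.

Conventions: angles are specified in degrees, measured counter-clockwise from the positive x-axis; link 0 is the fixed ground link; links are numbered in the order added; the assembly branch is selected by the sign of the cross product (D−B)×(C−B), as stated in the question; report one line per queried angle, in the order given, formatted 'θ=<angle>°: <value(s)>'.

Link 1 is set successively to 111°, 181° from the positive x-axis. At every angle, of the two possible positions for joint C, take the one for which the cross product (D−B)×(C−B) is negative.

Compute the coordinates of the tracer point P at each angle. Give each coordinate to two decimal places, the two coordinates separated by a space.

A=(0,0), D=(11.00,0)
θ=111°: B = A + 4.00·(cos111°, sin111°) = (-1.4335, 3.7343)
θ=111°: |BD| = 12.9822
θ=111°: circle(B,9.00) ∩ circle(D,7.00): a=7.7235, h=4.6203
θ=111°:   candidates: C₊=(7.2927,5.9376) cross=59.981; C₋=(4.6346,-2.9124) cross=-59.981
θ=111°:   branch - wants cross < 0 → take C=(4.6346,-2.9124) (cross=-59.981)
θ=111°: ex = (C−B)/|BC| = (0.6742,-0.7385); ey = (0.7385,0.6742)
θ=111°: P = B + 3.13·ex + -2.06·ey = (-0.8445,0.0338)
θ=181°: B = A + 4.00·(cos181°, sin181°) = (-3.9994, -0.0698)
θ=181°: |BD| = 14.9996
θ=181°: circle(B,9.00) ∩ circle(D,7.00): a=8.5665, h=2.7596
θ=181°:   candidates: C₊=(4.5541,2.7297) cross=41.393; C₋=(4.5798,-2.7895) cross=-41.393
θ=181°:   branch - wants cross < 0 → take C=(4.5798,-2.7895) (cross=-41.393)
θ=181°: ex = (C−B)/|BC| = (0.9532,-0.3022); ey = (0.3022,0.9532)
θ=181°: P = B + 3.13·ex + -2.06·ey = (-1.6382,-2.9794)

θ=111°: -0.84 0.03
θ=181°: -1.64 -2.98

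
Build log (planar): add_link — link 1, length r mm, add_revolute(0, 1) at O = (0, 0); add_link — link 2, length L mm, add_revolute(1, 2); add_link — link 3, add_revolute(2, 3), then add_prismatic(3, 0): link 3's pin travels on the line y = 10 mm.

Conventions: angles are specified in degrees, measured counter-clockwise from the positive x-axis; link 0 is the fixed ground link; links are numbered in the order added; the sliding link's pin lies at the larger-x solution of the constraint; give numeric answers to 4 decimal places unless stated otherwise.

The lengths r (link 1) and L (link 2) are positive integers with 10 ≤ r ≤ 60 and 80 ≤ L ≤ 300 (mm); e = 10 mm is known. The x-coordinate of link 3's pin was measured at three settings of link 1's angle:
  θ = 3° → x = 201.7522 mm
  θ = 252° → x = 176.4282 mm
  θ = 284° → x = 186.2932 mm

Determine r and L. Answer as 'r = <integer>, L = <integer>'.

constraint per measurement: (x − r cos θ)² + (r sin θ − e)² = L²
subtracting the θ₁ and θ₂ equations cancels the r² and L² terms:
r = (x₁² − x₂²) / (2[(x₁cos θ₁ + e sin θ₁) − (x₂cos θ₂ + e sin θ₂)]) = 18.0000 → r = 18
L² = (x₁ − r cos θ₁)² + (r sin θ₁ − e)² = 33855.9839 → L = 184.0000 → L = 184
check at θ₃=284°: x = 186.2932 (printed 186.2932) ✓

r = 18, L = 184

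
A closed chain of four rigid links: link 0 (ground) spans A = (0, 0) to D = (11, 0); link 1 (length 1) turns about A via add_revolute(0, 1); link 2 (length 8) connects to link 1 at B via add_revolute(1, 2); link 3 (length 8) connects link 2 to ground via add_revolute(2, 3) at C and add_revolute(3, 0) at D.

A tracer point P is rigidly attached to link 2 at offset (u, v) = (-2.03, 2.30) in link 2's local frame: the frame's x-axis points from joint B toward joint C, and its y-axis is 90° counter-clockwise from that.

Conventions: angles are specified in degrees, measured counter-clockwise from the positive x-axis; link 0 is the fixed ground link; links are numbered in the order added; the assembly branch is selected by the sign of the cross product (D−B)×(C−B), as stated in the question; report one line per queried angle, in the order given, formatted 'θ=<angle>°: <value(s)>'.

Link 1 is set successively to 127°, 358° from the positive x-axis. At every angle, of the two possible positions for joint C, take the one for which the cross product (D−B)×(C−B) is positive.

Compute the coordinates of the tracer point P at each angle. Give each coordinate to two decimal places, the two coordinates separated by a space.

A=(0,0), D=(11.00,0)
θ=127°: B = A + 1.00·(cos127°, sin127°) = (-0.6018, 0.7986)
θ=127°: |BD| = 11.6293
θ=127°: circle(B,8.00) ∩ circle(D,8.00): a=5.8146, h=5.4945
θ=127°:   candidates: C₊=(5.5764,5.8809) cross=63.898; C₋=(4.8218,-5.0823) cross=-63.898
θ=127°:   branch + wants cross > 0 → take C=(5.5764,5.8809) (cross=63.898)
θ=127°: ex = (C−B)/|BC| = (0.7723,0.6353); ey = (-0.6353,0.7723)
θ=127°: P = B + -2.03·ex + 2.30·ey = (-3.6307,1.2853)
θ=358°: B = A + 1.00·(cos358°, sin358°) = (0.9994, -0.0349)
θ=358°: |BD| = 10.0007
θ=358°: circle(B,8.00) ∩ circle(D,8.00): a=5.0003, h=6.2447
θ=358°:   candidates: C₊=(5.9779,6.2272) cross=62.451; C₋=(6.0215,-6.2621) cross=-62.451
θ=358°:   branch + wants cross > 0 → take C=(5.9779,6.2272) (cross=62.451)
θ=358°: ex = (C−B)/|BC| = (0.6223,0.7828); ey = (-0.7828,0.6223)
θ=358°: P = B + -2.03·ex + 2.30·ey = (-2.0643,-0.1926)

θ=127°: -3.63 1.29
θ=358°: -2.06 -0.19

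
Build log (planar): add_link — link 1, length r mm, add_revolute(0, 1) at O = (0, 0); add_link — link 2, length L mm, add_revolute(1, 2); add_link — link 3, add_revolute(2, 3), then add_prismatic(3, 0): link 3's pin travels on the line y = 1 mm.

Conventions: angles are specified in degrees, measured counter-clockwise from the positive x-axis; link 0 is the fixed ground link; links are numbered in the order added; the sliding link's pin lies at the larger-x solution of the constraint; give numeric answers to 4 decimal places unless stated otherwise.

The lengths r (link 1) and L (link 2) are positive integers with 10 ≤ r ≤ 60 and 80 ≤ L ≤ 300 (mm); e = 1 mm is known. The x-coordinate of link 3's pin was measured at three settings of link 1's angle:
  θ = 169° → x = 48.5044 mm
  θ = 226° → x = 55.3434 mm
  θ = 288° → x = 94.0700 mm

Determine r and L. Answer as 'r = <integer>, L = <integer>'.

constraint per measurement: (x − r cos θ)² + (r sin θ − e)² = L²
subtracting the θ₁ and θ₂ equations cancels the r² and L² terms:
r = (x₁² − x₂²) / (2[(x₁cos θ₁ + e sin θ₁) − (x₂cos θ₂ + e sin θ₂)]) = 42.9999 → r = 43
L² = (x₁ − r cos θ₁)² + (r sin θ₁ − e)² = 8281.0057 → L = 91.0000 → L = 91
check at θ₃=288°: x = 94.0700 (printed 94.0700) ✓

r = 43, L = 91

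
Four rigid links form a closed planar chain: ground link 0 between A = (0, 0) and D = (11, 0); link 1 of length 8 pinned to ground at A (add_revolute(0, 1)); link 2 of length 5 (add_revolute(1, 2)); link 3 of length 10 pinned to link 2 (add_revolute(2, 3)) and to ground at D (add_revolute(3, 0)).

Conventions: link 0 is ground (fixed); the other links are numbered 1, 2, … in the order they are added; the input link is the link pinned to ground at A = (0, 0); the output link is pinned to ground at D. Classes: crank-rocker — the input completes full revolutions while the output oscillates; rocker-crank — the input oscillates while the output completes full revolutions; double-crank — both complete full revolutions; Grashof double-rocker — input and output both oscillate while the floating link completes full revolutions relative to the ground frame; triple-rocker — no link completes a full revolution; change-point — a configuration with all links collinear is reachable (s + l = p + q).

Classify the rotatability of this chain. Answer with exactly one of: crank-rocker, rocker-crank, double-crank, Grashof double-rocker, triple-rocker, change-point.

lengths: ground=11, input=8, coupler=5, output=10
sorted: s=5 (shortest), l=11 (longest), p+q=18
s + l = 16 vs p + q = 18
s + l < p + q (Grashof) with shortest = coupler link → Grashof double-rocker

Grashof double-rocker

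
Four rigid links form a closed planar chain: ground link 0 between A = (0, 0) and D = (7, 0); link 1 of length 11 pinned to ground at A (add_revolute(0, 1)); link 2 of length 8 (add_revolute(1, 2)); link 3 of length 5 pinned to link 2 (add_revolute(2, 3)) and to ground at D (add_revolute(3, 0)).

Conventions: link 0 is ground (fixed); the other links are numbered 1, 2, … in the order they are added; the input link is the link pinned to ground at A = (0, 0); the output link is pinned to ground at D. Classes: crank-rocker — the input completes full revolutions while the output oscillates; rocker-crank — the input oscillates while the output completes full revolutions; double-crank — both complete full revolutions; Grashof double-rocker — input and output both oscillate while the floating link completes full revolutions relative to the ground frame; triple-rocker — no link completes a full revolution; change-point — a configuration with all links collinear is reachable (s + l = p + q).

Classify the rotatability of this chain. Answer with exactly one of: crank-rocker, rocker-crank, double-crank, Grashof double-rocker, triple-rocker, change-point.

lengths: ground=7, input=11, coupler=8, output=5
sorted: s=5 (shortest), l=11 (longest), p+q=15
s + l = 16 vs p + q = 15
s + l > p + q → non-Grashof → no link fully rotates → triple-rocker

triple-rocker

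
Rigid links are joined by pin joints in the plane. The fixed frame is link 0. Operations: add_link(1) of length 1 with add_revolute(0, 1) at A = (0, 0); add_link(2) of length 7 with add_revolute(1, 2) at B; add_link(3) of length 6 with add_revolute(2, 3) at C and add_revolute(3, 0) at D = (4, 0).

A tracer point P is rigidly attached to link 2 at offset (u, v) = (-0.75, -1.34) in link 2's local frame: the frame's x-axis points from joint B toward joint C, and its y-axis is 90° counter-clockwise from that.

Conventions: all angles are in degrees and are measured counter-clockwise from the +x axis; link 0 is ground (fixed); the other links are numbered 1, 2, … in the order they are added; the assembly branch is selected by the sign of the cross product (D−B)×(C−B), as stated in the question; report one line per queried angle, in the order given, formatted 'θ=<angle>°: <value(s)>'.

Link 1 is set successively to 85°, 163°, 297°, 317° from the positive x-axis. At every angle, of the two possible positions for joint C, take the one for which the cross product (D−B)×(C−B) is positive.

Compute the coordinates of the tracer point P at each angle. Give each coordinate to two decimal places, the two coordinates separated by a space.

A=(0,0), D=(4.00,0)
θ=85°: B = A + 1.00·(cos85°, sin85°) = (0.0872, 0.9962)
θ=85°: |BD| = 4.0377
θ=85°: circle(B,7.00) ∩ circle(D,6.00): a=3.6287, h=5.9860
θ=85°:   candidates: C₊=(5.0806,5.9019) cross=24.170; C₋=(2.1267,-5.7001) cross=-24.170
θ=85°:   branch + wants cross > 0 → take C=(5.0806,5.9019) (cross=24.170)
θ=85°: ex = (C−B)/|BC| = (0.7133,0.7008); ey = (-0.7008,0.7133)
θ=85°: P = B + -0.75·ex + -1.34·ey = (0.4912,-0.4853)
θ=163°: B = A + 1.00·(cos163°, sin163°) = (-0.9563, 0.2924)
θ=163°: |BD| = 4.9649
θ=163°: circle(B,7.00) ∩ circle(D,6.00): a=3.7916, h=5.8842
θ=163°:   candidates: C₊=(3.1753,5.9430) cross=29.214; C₋=(2.4823,-5.8049) cross=-29.214
θ=163°:   branch + wants cross > 0 → take C=(3.1753,5.9430) (cross=29.214)
θ=163°: ex = (C−B)/|BC| = (0.5902,0.8072); ey = (-0.8072,0.5902)
θ=163°: P = B + -0.75·ex + -1.34·ey = (-0.3173,-1.1040)
θ=297°: B = A + 1.00·(cos297°, sin297°) = (0.4540, -0.8910)
θ=297°: |BD| = 3.6562
θ=297°: circle(B,7.00) ∩ circle(D,6.00): a=3.6059, h=5.9998
θ=297°:   candidates: C₊=(2.4891,5.8066) cross=21.937; C₋=(5.4133,-5.8312) cross=-21.937
θ=297°:   branch + wants cross > 0 → take C=(2.4891,5.8066) (cross=21.937)
θ=297°: ex = (C−B)/|BC| = (0.2907,0.9568); ey = (-0.9568,0.2907)
θ=297°: P = B + -0.75·ex + -1.34·ey = (1.5181,-1.9982)
θ=317°: B = A + 1.00·(cos317°, sin317°) = (0.7314, -0.6820)
θ=317°: |BD| = 3.3390
θ=317°: circle(B,7.00) ∩ circle(D,6.00): a=3.6162, h=5.9936
θ=317°:   candidates: C₊=(3.0471,5.9239) cross=20.013; C₋=(5.4955,-5.8106) cross=-20.013
θ=317°:   branch + wants cross > 0 → take C=(3.0471,5.9239) (cross=20.013)
θ=317°: ex = (C−B)/|BC| = (0.3308,0.9437); ey = (-0.9437,0.3308)
θ=317°: P = B + -0.75·ex + -1.34·ey = (1.7478,-1.8331)

θ=85°: 0.49 -0.49
θ=163°: -0.32 -1.10
θ=297°: 1.52 -2.00
θ=317°: 1.75 -1.83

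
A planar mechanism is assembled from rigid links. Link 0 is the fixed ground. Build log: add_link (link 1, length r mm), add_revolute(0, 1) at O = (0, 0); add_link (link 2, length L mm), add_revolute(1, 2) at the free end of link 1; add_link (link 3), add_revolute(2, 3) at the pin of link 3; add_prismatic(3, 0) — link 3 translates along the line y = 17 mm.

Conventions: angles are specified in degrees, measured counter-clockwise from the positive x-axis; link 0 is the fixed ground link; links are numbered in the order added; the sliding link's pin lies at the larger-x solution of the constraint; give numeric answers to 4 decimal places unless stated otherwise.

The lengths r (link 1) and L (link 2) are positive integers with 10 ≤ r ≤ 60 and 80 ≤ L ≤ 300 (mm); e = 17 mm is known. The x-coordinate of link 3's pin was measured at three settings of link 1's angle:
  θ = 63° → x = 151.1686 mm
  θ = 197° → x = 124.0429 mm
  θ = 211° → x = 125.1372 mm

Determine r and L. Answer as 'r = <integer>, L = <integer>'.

constraint per measurement: (x − r cos θ)² + (r sin θ − e)² = L²
subtracting the θ₁ and θ₂ equations cancels the r² and L² terms:
r = (x₁² − x₂²) / (2[(x₁cos θ₁ + e sin θ₁) − (x₂cos θ₂ + e sin θ₂)]) = 18.0000 → r = 18
L² = (x₁ − r cos θ₁)² + (r sin θ₁ − e)² = 20449.0017 → L = 143.0000 → L = 143
check at θ₃=211°: x = 125.1372 (printed 125.1372) ✓

r = 18, L = 143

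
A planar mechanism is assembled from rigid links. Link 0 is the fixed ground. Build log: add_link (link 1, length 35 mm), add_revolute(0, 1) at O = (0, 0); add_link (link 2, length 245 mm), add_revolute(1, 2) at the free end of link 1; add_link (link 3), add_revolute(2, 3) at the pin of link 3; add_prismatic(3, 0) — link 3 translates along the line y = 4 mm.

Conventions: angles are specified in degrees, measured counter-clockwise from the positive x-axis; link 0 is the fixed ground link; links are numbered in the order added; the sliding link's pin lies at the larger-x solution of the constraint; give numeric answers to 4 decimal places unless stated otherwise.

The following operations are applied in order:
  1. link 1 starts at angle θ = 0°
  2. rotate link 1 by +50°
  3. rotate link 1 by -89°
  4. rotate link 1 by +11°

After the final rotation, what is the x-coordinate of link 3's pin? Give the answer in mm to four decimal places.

geometry: r = 35 mm, L = 245 mm, e = 4 mm; θ starts at 0°
rotate link 1 by +50°: θ ← 0° +50° = 50°
rotate link 1 by -89°: θ ← 50° -89° = -39°
rotate link 1 by +11°: θ ← -39° +11° = -28°
crank pin P = (r cos θ, r sin θ) = (30.903166, -16.431505)
h = r sin θ − e = -16.431505 − 4 = -20.431505
x = r cos θ + √(L² − h²) = 30.903166 + 244.146582 = 275.049748

275.0497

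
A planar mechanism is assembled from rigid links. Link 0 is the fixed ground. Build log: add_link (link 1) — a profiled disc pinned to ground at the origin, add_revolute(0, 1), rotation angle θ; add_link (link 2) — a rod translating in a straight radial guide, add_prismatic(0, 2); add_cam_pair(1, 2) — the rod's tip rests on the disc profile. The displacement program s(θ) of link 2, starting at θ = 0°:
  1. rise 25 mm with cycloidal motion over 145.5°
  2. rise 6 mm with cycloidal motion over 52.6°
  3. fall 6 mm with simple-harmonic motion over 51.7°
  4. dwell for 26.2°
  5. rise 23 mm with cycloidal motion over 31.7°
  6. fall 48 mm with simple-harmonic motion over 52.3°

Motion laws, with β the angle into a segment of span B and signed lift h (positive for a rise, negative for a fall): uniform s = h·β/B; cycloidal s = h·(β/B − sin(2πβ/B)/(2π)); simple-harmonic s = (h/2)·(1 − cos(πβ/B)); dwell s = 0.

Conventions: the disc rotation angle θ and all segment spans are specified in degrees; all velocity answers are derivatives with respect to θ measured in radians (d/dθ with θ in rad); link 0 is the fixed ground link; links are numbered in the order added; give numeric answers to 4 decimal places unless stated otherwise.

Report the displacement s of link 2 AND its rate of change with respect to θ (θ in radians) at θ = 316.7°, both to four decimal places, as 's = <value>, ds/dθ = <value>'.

seg 1 [0°–145.5°] cycloidal, h=25: full span → s += 25 → s = 25.0000
seg 2 [145.5°–198.1°] cycloidal, h=6: full span → s += 6 → s = 31.0000
seg 3 [198.1°–249.8°] simple-harmonic, h=-6: full span → s += -6 → s = 25.0000
seg 4 [249.8°–276°] dwell: s stays 25.0000
seg 5 [276°–307.7°] cycloidal, h=23: full span → s += 23 → s = 48.0000
seg 6 [307.7°–360°] simple-harmonic, h=-48: θ=316.7° here. β=9, B=52.3. -48/2·(1 − cos(π·0.1721)) = -3.4226 → s = 44.5774
velocity in seg [307.7°–360°] (simple-harmonic), θ in radians: β = 9° = 0.1571 rad, B = 52.3° = 0.9128 rad; ds/dθ = (πh/(2B)) sin(πβ/B) = (π·(-48)/(2·0.9128)) sin(π·0.1721) = -42.511622 mm/rad

s = 44.5774, ds/dθ = -42.5116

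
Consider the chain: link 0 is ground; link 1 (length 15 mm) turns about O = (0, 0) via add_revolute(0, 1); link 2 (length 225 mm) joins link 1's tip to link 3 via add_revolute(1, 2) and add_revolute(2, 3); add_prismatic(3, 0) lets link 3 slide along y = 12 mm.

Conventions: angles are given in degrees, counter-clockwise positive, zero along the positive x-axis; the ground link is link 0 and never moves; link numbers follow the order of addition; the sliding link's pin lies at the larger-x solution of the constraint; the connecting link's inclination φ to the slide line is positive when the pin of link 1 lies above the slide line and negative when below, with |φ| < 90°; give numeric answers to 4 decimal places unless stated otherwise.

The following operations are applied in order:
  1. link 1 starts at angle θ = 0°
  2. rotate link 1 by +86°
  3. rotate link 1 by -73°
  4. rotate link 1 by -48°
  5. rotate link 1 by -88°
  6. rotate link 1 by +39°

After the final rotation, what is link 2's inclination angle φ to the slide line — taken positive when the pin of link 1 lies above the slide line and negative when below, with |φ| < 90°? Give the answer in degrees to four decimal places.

geometry: r = 15 mm, L = 225 mm, e = 12 mm; θ starts at 0°
rotate link 1 by +86°: θ ← 0° +86° = 86°
rotate link 1 by -73°: θ ← 86° -73° = 13°
rotate link 1 by -48°: θ ← 13° -48° = -35°
rotate link 1 by -88°: θ ← -35° -88° = -123°
rotate link 1 by +39°: θ ← -123° +39° = -84°
h = r sin θ − e = -14.917828 − 12 = -26.917828
sin φ = h / L = -26.917828 / 225 = -0.11963479
φ = arcsin(-0.11963479) = -6.871026°

-6.8710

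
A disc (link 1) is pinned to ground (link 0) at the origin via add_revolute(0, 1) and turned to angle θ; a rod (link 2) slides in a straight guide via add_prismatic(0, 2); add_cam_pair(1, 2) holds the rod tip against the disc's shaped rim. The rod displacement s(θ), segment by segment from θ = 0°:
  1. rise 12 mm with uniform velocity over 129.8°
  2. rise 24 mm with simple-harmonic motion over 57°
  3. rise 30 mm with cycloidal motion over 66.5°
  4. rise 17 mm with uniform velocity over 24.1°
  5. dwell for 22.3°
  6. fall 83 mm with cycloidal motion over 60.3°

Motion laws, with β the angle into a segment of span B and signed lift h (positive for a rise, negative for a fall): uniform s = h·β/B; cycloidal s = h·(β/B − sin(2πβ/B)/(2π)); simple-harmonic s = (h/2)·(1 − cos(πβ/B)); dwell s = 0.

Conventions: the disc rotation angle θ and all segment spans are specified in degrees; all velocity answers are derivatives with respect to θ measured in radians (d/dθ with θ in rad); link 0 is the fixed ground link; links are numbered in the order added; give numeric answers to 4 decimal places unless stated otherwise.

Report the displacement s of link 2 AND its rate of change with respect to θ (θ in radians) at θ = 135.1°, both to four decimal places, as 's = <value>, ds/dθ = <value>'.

segment 1 (0° to 129.8°, uniform, h = 12) is passed completely: s = 0.0000 + (12) = 12.0000
θ = 135.1° falls in segment 2 (129.8° to 186.8°, simple-harmonic, h = 24): β = 135.1 − 129.8 = 5.3°, B = 57°; Δs = 24/2·(1 − cos(π·0.0930)) = 0.5083; s = 12.0000 + 0.5083 = 12.5083
velocity in seg [129.8°–186.8°] (simple-harmonic), θ in radians: β = 5.3° = 0.0925 rad, B = 57° = 0.9948 rad; ds/dθ = (πh/(2B)) sin(πβ/B) = (π·24/(2·0.9948)) sin(π·0.0930) = 10.912788 mm/rad

s = 12.5083, ds/dθ = 10.9128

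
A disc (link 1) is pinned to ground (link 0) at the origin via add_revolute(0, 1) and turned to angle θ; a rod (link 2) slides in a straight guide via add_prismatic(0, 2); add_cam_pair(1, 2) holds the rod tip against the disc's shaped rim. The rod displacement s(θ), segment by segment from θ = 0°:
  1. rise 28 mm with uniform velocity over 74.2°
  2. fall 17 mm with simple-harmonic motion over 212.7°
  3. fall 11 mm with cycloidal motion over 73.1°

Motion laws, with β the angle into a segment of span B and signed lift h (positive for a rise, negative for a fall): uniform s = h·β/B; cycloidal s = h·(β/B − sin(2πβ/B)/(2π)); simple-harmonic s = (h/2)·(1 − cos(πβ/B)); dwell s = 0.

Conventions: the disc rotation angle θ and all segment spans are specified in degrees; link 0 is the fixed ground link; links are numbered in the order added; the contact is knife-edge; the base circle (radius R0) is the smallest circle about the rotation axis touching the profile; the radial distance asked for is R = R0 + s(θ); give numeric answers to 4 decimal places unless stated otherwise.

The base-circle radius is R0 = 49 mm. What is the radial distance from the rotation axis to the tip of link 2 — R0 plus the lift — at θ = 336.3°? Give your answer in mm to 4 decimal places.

segment 1 (0° to 74.2°, uniform, h = 28) is passed completely: s = 0.0000 + (28) = 28.0000
segment 2 (74.2° to 286.9°, simple-harmonic, h = -17) is passed completely: s = 28.0000 + (-17) = 11.0000
θ = 336.3° falls in segment 3 (286.9° to 360°, cycloidal, h = -11): β = 336.3 − 286.9 = 49.4°, B = 73.1°; Δs = -11·(0.6758 − sin(2π·0.6758)/(2π)) = -8.9975; s = 11.0000 − 8.9975 = 2.0025
R = R0 + s = 49 + 2.0025 = 51.0025

51.0025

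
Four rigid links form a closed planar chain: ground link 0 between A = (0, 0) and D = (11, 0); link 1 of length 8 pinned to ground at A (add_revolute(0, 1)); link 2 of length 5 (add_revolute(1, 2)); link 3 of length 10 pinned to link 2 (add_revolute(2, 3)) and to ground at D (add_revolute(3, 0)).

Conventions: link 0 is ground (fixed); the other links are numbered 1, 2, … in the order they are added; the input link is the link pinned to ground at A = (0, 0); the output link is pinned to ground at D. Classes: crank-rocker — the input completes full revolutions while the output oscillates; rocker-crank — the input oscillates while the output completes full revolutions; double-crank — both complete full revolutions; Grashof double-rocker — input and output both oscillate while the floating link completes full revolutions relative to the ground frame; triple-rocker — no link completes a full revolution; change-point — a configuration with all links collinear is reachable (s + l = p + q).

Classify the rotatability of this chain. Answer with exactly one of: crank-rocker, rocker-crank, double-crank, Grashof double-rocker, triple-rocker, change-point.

lengths: ground=11, input=8, coupler=5, output=10
sorted: s=5 (shortest), l=11 (longest), p+q=18
s + l = 16 vs p + q = 18
s + l < p + q (Grashof) with shortest = coupler link → Grashof double-rocker

Grashof double-rocker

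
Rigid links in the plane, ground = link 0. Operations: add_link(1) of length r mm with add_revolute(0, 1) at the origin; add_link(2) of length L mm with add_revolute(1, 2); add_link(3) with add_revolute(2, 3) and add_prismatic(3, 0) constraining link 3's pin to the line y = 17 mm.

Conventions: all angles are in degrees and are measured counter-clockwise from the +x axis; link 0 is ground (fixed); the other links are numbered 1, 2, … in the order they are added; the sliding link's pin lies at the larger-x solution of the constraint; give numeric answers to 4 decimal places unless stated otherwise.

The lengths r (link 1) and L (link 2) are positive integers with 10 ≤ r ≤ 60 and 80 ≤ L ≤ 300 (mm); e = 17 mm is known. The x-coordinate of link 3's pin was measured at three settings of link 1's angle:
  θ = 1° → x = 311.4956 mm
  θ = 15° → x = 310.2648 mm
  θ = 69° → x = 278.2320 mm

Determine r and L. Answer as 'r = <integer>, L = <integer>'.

constraint per measurement: (x − r cos θ)² + (r sin θ − e)² = L²
subtracting the θ₁ and θ₂ equations cancels the r² and L² terms:
r = (x₁² − x₂²) / (2[(x₁cos θ₁ + e sin θ₁) − (x₂cos θ₂ + e sin θ₂)]) = 50.0032 → r = 50
L² = (x₁ − r cos θ₁)² + (r sin θ₁ − e)² = 68644.0240 → L = 262.0000 → L = 262
check at θ₃=69°: x = 278.2320 (printed 278.2320) ✓

r = 50, L = 262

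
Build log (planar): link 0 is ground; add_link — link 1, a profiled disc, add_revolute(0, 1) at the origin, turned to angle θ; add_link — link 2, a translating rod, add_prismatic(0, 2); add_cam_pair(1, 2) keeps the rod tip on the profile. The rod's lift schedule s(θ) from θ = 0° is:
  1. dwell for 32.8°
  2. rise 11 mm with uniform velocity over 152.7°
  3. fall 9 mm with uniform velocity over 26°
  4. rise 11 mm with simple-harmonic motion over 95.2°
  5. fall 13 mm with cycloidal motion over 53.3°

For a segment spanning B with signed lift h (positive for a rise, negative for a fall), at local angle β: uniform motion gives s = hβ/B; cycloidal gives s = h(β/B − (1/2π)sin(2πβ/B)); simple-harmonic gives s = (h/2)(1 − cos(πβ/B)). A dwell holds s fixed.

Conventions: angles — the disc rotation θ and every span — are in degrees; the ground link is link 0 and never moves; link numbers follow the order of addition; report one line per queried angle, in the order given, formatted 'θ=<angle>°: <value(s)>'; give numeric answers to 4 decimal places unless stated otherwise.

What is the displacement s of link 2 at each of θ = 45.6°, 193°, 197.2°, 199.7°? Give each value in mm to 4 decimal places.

seg 1 [0°–32.8°] dwell: s stays 0.0000
seg 2 [32.8°–185.5°] uniform, h=11: θ=45.6° here. β=12.8, B=152.7. 11·12.8/152.7 = 0.9221 → s = 0.9221
seg 2 [32.8°–185.5°] uniform, h=11: full span → s += 11 → s = 11.0000
seg 3 [185.5°–211.5°] uniform, h=-9: θ=193° here. β=7.5, B=26. -9·7.5/26 = -2.5962 → s = 8.4038
seg 3 [185.5°–211.5°] uniform, h=-9: θ=197.2° here. β=11.7, B=26. -9·11.7/26 = -4.0500 → s = 6.9500
seg 3 [185.5°–211.5°] uniform, h=-9: θ=199.7° here. β=14.2, B=26. -9·14.2/26 = -4.9154 → s = 6.0846

θ=45.6°: 0.9221
θ=193°: 8.4038
θ=197.2°: 6.9500
θ=199.7°: 6.0846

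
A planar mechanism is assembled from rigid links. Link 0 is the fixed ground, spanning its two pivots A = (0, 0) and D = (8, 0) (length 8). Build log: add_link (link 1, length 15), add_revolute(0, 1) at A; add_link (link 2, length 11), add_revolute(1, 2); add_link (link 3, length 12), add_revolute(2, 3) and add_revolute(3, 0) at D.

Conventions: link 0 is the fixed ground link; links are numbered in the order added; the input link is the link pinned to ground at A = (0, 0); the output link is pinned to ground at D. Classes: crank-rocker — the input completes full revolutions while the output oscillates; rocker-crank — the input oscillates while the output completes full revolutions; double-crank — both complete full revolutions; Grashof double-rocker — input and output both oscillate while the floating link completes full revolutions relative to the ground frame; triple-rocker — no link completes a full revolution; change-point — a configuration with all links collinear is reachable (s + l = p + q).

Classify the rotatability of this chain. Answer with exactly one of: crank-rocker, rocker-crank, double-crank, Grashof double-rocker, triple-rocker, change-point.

lengths: ground=8, input=15, coupler=11, output=12
sorted: s=8 (shortest), l=15 (longest), p+q=23
s + l = 23 vs p + q = 23
s + l = p + q → change-point (collinear configuration reachable)

change-point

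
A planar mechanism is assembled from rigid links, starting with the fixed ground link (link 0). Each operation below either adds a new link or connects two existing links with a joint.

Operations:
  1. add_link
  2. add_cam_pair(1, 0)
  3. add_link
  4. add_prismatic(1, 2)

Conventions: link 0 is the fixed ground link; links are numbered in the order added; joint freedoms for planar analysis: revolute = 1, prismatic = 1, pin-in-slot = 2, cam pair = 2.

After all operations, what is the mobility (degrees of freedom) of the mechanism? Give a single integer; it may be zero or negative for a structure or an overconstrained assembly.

link 0 = ground. State L|J1|J2 = 1|0|0
+link1  2|0|0
C(1,0) f=2→J2  2|0|1
+link2  3|0|1
P(1,2) f=1→J1  3|1|1
M = 3(3−1)−2·1−1 = 6−2−1 = 3

M = 3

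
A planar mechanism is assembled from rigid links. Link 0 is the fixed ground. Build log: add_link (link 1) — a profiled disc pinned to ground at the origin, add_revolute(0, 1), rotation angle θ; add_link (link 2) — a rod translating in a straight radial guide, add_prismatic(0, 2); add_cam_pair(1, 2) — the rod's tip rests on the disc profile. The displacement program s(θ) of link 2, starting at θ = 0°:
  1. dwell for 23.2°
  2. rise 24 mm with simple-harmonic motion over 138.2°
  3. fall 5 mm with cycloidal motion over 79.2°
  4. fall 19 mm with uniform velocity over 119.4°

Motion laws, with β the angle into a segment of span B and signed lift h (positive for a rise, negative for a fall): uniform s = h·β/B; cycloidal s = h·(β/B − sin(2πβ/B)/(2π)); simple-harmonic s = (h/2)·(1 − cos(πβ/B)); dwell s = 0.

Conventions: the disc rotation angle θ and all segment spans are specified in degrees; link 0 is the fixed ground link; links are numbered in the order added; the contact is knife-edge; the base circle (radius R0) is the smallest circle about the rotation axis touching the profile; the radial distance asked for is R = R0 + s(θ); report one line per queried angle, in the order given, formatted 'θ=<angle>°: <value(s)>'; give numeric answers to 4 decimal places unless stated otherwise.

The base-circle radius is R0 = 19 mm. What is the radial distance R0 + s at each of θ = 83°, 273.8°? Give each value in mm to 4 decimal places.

seg 1 [0°–23.2°] dwell: s stays 0.0000
seg 2 [23.2°–161.4°] simple-harmonic, h=24: θ=83° here. β=59.8, B=138.2. 24/2·(1 − cos(π·0.4327)) = 9.4819 → s = 9.4819
seg 2 [23.2°–161.4°] simple-harmonic, h=24: full span → s += 24 → s = 24.0000
seg 3 [161.4°–240.6°] cycloidal, h=-5: full span → s += -5 → s = 19.0000
seg 4 [240.6°–360°] uniform, h=-19: θ=273.8° here. β=33.2, B=119.4. -19·33.2/119.4 = -5.2831 → s = 13.7169
θ=83°: R = R0 + s = 19 + 9.4819 = 28.4819
θ=273.8°: R = R0 + s = 19 + 13.7169 = 32.7169

θ=83°: 28.4819
θ=273.8°: 32.7169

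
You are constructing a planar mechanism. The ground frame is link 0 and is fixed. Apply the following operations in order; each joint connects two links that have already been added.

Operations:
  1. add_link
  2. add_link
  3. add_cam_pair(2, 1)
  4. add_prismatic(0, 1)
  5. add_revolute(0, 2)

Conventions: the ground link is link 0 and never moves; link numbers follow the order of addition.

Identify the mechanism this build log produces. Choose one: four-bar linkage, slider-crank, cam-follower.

links: 3 (incl. ground); joints: 1 revolute, 1 prismatic, 1 higher (cam) pair, forming one closed loop
3 links, revolute + prismatic + higher pair in one loop → cam-follower

cam-follower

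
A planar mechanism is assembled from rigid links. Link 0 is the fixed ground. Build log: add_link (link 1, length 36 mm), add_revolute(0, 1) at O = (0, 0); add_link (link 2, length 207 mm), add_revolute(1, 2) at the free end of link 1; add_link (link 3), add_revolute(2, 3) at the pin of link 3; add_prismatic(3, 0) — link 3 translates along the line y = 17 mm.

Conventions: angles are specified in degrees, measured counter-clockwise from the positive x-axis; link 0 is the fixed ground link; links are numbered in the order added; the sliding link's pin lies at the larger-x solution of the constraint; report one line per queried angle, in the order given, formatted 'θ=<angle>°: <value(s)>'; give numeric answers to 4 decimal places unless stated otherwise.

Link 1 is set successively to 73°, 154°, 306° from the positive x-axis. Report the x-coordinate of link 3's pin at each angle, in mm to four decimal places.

geometry: r = 36 mm, L = 207 mm, e = 17 mm
θ=73°: crank pin P = (r cos θ, r sin θ) = (10.525381, 34.426971)
θ=73°: h = r sin θ − e = 34.426971 − 17 = 17.426971
θ=73°: x = r cos θ + √(L² − h²) = 10.525381 + 206.265122 = 216.790504
θ=154°: crank pin P = (r cos θ, r sin θ) = (-32.356586, 15.781361)
θ=154°: h = r sin θ − e = 15.781361 − 17 = -1.218639
θ=154°: x = r cos θ + √(L² − h²) = -32.356586 + 206.996413 = 174.639827
θ=306°: crank pin P = (r cos θ, r sin θ) = (21.160269, -29.124612)
θ=306°: h = r sin θ − e = -29.124612 − 17 = -46.124612
θ=306°: x = r cos θ + √(L² − h²) = 21.160269 + 201.795739 = 222.956008

θ=73°: 216.7905
θ=154°: 174.6398
θ=306°: 222.9560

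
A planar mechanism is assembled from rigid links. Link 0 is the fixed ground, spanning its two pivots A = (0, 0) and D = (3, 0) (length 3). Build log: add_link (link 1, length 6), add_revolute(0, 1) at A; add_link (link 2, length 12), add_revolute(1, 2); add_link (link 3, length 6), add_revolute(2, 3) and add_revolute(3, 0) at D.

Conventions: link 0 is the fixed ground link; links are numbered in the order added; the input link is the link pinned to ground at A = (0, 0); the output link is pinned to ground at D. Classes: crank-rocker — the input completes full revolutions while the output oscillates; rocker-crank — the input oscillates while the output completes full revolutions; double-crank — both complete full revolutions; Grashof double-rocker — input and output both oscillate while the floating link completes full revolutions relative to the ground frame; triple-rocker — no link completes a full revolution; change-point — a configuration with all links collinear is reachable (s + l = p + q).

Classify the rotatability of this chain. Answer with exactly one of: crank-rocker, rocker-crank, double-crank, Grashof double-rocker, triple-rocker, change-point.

lengths: ground=3, input=6, coupler=12, output=6
sorted: s=3 (shortest), l=12 (longest), p+q=12
s + l = 15 vs p + q = 12
s + l > p + q → non-Grashof → no link fully rotates → triple-rocker

triple-rocker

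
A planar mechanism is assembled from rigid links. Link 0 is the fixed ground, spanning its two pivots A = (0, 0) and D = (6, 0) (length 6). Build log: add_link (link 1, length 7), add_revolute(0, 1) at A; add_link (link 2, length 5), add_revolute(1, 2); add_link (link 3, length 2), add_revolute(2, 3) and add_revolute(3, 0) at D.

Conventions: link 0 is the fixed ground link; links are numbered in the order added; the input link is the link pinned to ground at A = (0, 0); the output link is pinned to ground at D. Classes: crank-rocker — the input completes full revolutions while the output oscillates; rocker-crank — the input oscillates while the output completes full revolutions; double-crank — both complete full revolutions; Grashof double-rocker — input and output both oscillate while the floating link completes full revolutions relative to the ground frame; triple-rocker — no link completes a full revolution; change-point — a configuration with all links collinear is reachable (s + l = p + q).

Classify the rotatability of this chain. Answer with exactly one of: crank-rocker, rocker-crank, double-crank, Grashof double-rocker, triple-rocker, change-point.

lengths: ground=6, input=7, coupler=5, output=2
sorted: s=2 (shortest), l=7 (longest), p+q=11
s + l = 9 vs p + q = 11
s + l < p + q (Grashof) with shortest = output link → rocker-crank

rocker-crank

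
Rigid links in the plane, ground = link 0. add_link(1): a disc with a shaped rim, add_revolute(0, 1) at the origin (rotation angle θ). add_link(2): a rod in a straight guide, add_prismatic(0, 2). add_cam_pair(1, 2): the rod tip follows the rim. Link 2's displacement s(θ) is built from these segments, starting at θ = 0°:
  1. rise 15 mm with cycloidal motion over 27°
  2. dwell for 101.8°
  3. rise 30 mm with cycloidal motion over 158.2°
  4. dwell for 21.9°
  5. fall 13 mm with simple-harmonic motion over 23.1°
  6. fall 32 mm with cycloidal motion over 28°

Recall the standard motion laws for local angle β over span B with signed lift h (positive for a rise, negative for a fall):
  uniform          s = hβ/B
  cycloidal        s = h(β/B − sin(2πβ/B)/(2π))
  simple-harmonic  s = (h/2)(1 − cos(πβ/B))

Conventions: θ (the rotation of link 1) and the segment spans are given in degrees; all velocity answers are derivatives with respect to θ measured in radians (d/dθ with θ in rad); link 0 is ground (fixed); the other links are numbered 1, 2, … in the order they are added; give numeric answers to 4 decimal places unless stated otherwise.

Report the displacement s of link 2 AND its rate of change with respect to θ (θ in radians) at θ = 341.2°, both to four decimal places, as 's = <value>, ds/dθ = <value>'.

segment 1 (0° to 27°, cycloidal, h = 15) is passed completely: s = 0.0000 + (15) = 15.0000
segment 2 (27° to 128.8°, dwell): s unchanged at 15.0000
segment 3 (128.8° to 287°, cycloidal, h = 30) is passed completely: s = 15.0000 + (30) = 45.0000
segment 4 (287° to 308.9°, dwell): s unchanged at 45.0000
segment 5 (308.9° to 332°, simple-harmonic, h = -13) is passed completely: s = 45.0000 + (-13) = 32.0000
θ = 341.2° falls in segment 6 (332° to 360°, cycloidal, h = -32): β = 341.2 − 332 = 9.2°, B = 28°; Δs = -32·(0.3286 − sin(2π·0.3286)/(2π)) = -6.0294; s = 32.0000 − 6.0294 = 25.9706
velocity in seg [332°–360°] (cycloidal), θ in radians: β = 9.2° = 0.1606 rad, B = 28° = 0.4887 rad; ds/dθ = (h/B)(1 − cos(2πβ/B)) = ((-32)/0.4887)(1 − cos(2π·0.3286)) = -96.510233 mm/rad

s = 25.9706, ds/dθ = -96.5102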